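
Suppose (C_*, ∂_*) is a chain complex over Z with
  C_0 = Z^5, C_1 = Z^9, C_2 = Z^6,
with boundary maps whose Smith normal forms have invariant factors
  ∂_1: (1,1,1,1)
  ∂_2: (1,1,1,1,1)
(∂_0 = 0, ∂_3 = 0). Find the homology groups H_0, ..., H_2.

H_0: b_0 = 5 − 0 − 4 = 1; torsion from ∂_1 factors > 1: none. So H_0 ≅ Z.
H_1: b_1 = 9 − 4 − 5 = 0; torsion from ∂_2 factors > 1: none. So H_1 ≅ 0.
H_2: b_2 = 6 − 5 − 0 = 1; torsion from ∂_3 factors > 1: none. So H_2 ≅ Z.

H_0 ≅ Z,  H_1 = 0,  H_2 ≅ Z.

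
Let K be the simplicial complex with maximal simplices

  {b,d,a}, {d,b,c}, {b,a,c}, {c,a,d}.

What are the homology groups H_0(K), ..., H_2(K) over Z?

We work with the vertex ordering a < b < c < d. The simplices of K, each written with vertices in increasing order, are:

  0-simplices (4): a, b, c, d
  1-simplices (6): ab, ac, ad, bc, bd, cd
  2-simplices (4): abc, abd, acd, bcd

Hence C_0 ≅ Z^4, C_1 ≅ Z^6, C_2 ≅ Z^4.

Boundary ∂_1: C_1 → C_0 maps an edge to its endpoints' difference, ∂[p,q] = q − p. For instance
  ∂bd = d − b.
The resulting 4×6 matrix has rank 3, and its Smith normal form has invariant factors (1,1,1).

The boundary map ∂_2: C_2 → C_1 sends each 2-simplex [p,q,r] to [q,r] − [p,r] + [p,q]. For instance
  ∂bcd = cd − bd + bc,
  ∂abd = bd − ad + ab.
As a 6×4 matrix over Z this has rank 3, with invariant factors (1,1,1).

Reading off H_k = ker ∂_k / im ∂_{k+1}:

  H_0: rank C_0 − rank ∂_1 = 4 − 3 = 1, and the invariant factors of ∂_1 are all 1, so H_0 ≅ Z.
  H_1: rank ker ∂_1 − rank ∂_2 = (6 − 3) − 3 = 0, and the invariant factors of ∂_2 are all 1, so H_1 ≅ 0.
  H_2: rank ker ∂_2 − rank ∂_3 = (4 − 3) − 0 = 1, and there is no ∂_3, so H_2 ≅ Z.

(K is a triangulation of the 2-sphere S^2.)

H_0 = Z,  H_1 = 0,  H_2 = Z.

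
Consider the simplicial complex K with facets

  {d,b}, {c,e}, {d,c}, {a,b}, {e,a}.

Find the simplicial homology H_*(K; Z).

K has 5 vertices, 5 edges.
rank ∂_0 = 0, rank ∂_1 = 4 ⇒ b_0 = 5 − 0 − 4 = 1; all invariant factors of ∂_1 are 1 so no torsion. So H_0 ≅ Z.
rank ∂_1 = 4, rank ∂_2 = 0 ⇒ b_1 = 5 − 4 − 0 = 1. So H_1 ≅ Z.

H_0 = Z,  H_1 = Z.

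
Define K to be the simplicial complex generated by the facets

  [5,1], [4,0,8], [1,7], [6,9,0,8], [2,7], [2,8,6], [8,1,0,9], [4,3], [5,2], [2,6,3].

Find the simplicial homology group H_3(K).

Order the vertices as 0 < 1 < 2 < 3 < 4 < 5 < 6 < 7 < 8 < 9. Listing each simplex with vertices in this order, K has dimension 3 with simplices:

  0-simplices (10): [0], [1], [2], [3], [4], [5], [6], [7], [8], [9]
  1-simplices (20): [0,1], [0,4], [0,6], [0,8], [0,9], [1,5], [1,7], [1,8], [1,9], [2,3], [2,5], [2,6], [2,7], [2,8], [3,4], [3,6], [4,8], [6,8], [6,9], [8,9]
  2-simplices (10): [0,1,8], [0,1,9], [0,4,8], [0,6,8], [0,6,9], [0,8,9], [1,8,9], [2,3,6], [2,6,8], [6,8,9]
  3-simplices (2): [0,1,8,9], [0,6,8,9]

Hence C_0 ≅ Z^10, C_1 ≅ Z^20, C_2 ≅ Z^10, C_3 ≅ Z^2.

Boundary ∂_1: C_1 → C_0 is given by ∂[p,q] = [q] − [p]. For instance
  ∂[1,5] = [5] − [1].
The resulting 10×20 matrix has rank 9, and its Smith normal form has invariant factors (1,1,1,1,1,1,1,1,1).

The boundary map ∂_2: C_2 → C_1 sends each 2-simplex [p,q,r] to [q,r] − [p,r] + [p,q]. For instance
  ∂[2,6,8] = [6,8] − [2,8] + [2,6],
  ∂[0,1,9] = [1,9] − [0,9] + [0,1].
The resulting 20×10 matrix has rank 8, and its Smith normal form has invariant factors (1,1,1,1,1,1,1,1).

Boundary ∂_3: C_3 → C_2 sends each 3-simplex σ to the alternating sum Σ_i (−1)^i (σ with its i-th vertex removed). For instance
  ∂[0,1,8,9] = [1,8,9] − [0,8,9] + [0,1,9] − [0,1,8],
  ∂[0,6,8,9] = [6,8,9] − [0,8,9] + [0,6,9] − [0,6,8].
The resulting 10×2 matrix has rank 2, and its Smith normal form has invariant factors (1,1).

From H_k ≅ ker(∂_k) / im(∂_{k+1}) we obtain:

  H_3: rank ker ∂_3 − rank ∂_4 = (2 − 2) − 0 = 0, and there is no ∂_4, so H_3 = 0.

H_3 ≅ 0.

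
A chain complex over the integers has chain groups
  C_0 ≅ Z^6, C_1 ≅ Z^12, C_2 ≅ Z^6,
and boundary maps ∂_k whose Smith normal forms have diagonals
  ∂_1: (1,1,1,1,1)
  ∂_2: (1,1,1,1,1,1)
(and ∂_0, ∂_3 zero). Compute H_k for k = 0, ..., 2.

H_0 ≅ Z,  H_1 ≅ Z,  H_2 = 0.

H_0: b_0 = 6 − 0 − 5 = 1; torsion from ∂_1 factors > 1: none. So H_0 ≅ Z.
H_1: b_1 = 12 − 5 − 6 = 1; torsion from ∂_2 factors > 1: none. So H_1 ≅ Z.
H_2: b_2 = 6 − 6 − 0 = 0; torsion from ∂_3 factors > 1: none. So H_2 ≅ 0.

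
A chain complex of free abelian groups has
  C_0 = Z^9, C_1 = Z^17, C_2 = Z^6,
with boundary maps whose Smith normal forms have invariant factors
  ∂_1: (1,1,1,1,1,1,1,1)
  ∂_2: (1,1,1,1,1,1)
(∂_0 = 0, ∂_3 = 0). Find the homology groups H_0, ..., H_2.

H_0: b_0 = 9 − 0 − 8 = 1; torsion from ∂_1 factors > 1: none. So H_0 ≅ Z.
H_1: b_1 = 17 − 8 − 6 = 3; torsion from ∂_2 factors > 1: none. So H_1 ≅ Z^3.
H_2: b_2 = 6 − 6 − 0 = 0; torsion from ∂_3 factors > 1: none. So H_2 ≅ 0.

H_0 ≅ Z,  H_1 ≅ Z^3,  H_2 = 0.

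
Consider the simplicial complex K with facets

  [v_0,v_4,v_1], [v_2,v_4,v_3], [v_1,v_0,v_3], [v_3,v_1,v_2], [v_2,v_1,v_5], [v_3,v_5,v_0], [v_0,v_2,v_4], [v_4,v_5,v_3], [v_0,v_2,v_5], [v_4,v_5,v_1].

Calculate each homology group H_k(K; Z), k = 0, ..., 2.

H_0 = Z,  H_1 = Z/2Z,  H_2 = 0.

We work with the vertex ordering v_0 < v_1 < v_2 < v_3 < v_4 < v_5. The simplices of K, each written with vertices in increasing order, are:

  0-simplices (6): [v_0], [v_1], [v_2], [v_3], [v_4], [v_5]
  1-simplices (15): (15 of them)
  2-simplices (10): [v_0,v_1,v_3], [v_0,v_1,v_4], [v_0,v_2,v_4], [v_0,v_2,v_5], [v_0,v_3,v_5], [v_1,v_2,v_3], [v_1,v_2,v_5], [v_1,v_4,v_5], [v_2,v_3,v_4], [v_3,v_4,v_5]

so the chain groups are C_0 ≅ Z^6, C_1 ≅ Z^15, C_2 ≅ Z^10.

Boundary ∂_1: C_1 → C_0 maps an edge to its endpoints' difference, ∂[p,q] = q − p. For instance
  ∂[v_0,v_4] = [v_4] − [v_0].
The resulting 6×15 matrix has rank 5, and its Smith normal form has invariant factors (1,1,1,1,1).

The boundary map ∂_2: C_2 → C_1 maps a triangle to the signed sum of its edges. For instance
  ∂[v_0,v_3,v_5] = [v_3,v_5] − [v_0,v_5] + [v_0,v_3],
  ∂[v_2,v_3,v_4] = [v_3,v_4] − [v_2,v_4] + [v_2,v_3].
The 15×10 boundary matrix has rank 10 and Smith normal form diag(1,1,1,1,1,1,1,1,1,2).

Reading off H_k = ker ∂_k / im ∂_{k+1}:

  H_0: rank C_0 − rank ∂_1 = 6 − 5 = 1, and the invariant factors of ∂_1 are all 1, so H_0 ≅ Z.
  H_1: rank ker ∂_1 − rank ∂_2 = (15 − 5) − 10 = 0, and ∂_2 has invariant factor 2 > 1, so H_1 ≅ Z/2Z.
  H_2: rank ker ∂_2 − rank ∂_3 = (10 − 10) − 0 = 0, and there is no ∂_3, so H_2 ≅ 0.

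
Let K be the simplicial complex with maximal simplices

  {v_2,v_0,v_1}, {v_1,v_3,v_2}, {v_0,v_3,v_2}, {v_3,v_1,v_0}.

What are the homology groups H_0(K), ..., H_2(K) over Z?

H_0 = Z,  H_1 = 0,  H_2 = Z.

Take the total order v_0 < v_1 < v_2 < v_3 on the vertex set. Then K (dimension 2) consists of the simplices:

  0-simplices (4): [v_0], [v_1], [v_2], [v_3]
  1-simplices (6): [v_0,v_1], [v_0,v_2], [v_0,v_3], [v_1,v_2], [v_1,v_3], [v_2,v_3]
  2-simplices (4): [v_0,v_1,v_2], [v_0,v_1,v_3], [v_0,v_2,v_3], [v_1,v_2,v_3]

so the chain groups are C_0 ≅ Z^4, C_1 ≅ Z^6, C_2 ≅ Z^4.

∂_1: C_1 → C_0 maps an edge to its endpoints' difference, ∂[p,q] = q − p. For instance
  ∂[v_0,v_2] = [v_2] − [v_0].
The resulting 4×6 matrix has rank 3, and its Smith normal form has invariant factors (1,1,1).

∂_2: C_2 → C_1 sends each 2-simplex [p,q,r] to [q,r] − [p,r] + [p,q]. For instance
  ∂[v_0,v_2,v_3] = [v_2,v_3] − [v_0,v_3] + [v_0,v_2],
  ∂[v_0,v_1,v_3] = [v_1,v_3] − [v_0,v_3] + [v_0,v_1].
The resulting 6×4 matrix has rank 3, and its Smith normal form has invariant factors (1,1,1).

Now H_k = ker ∂_k / im ∂_{k+1}, so:

  H_0: rank C_0 − rank ∂_1 = 4 − 3 = 1, and the invariant factors of ∂_1 are all 1, so H_0 ≅ Z.
  H_1: rank ker ∂_1 − rank ∂_2 = (6 − 3) − 3 = 0, and the invariant factors of ∂_2 are all 1, so H_1 ≅ 0.
  H_2: rank ker ∂_2 − rank ∂_3 = (4 − 3) − 0 = 1, and there is no ∂_3, so H_2 ≅ Z.

As a check, the Euler characteristic is 4 − 6 + 4 = 2, which agrees with 1 − 0 + 1 = 2.
(K is a triangulation of the 2-sphere S^2.)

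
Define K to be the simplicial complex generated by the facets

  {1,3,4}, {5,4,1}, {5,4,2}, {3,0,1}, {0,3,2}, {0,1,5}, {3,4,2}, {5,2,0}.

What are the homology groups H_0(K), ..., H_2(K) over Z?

K has 6 vertices, 12 edges, 8 triangles.
rank ∂_0 = 0, rank ∂_1 = 5 ⇒ b_0 = 6 − 0 − 5 = 1; all invariant factors of ∂_1 are 1 so no torsion. So H_0 = Z.
rank ∂_1 = 5, rank ∂_2 = 7 ⇒ b_1 = 12 − 5 − 7 = 0; all invariant factors of ∂_2 are 1 so no torsion. So H_1 = 0.
rank ∂_2 = 7, rank ∂_3 = 0 ⇒ b_2 = 8 − 7 − 0 = 1. So H_2 = Z.

H_0 ≅ Z,  H_1 = 0,  H_2 ≅ Z.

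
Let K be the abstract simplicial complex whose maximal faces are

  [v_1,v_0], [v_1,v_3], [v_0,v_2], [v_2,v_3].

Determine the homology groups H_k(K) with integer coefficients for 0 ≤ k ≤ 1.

H_0 ≅ Z,  H_1 ≅ Z.

Order the vertices as v_0 < v_1 < v_2 < v_3. Listing each simplex with vertices in this order, K has dimension 1 with simplices:

  0-simplices (4): [v_0], [v_1], [v_2], [v_3]
  1-simplices (4): [v_0,v_1], [v_0,v_2], [v_1,v_3], [v_2,v_3]

giving chain groups C_0 ≅ Z^4, C_1 ≅ Z^4.

∂_1: C_1 → C_0 maps an edge to its endpoints' difference, ∂[p,q] = q − p.
As a 4×4 matrix over Z this has rank 3, with invariant factors (1,1,1).

From H_k ≅ ker(∂_k) / im(∂_{k+1}) we obtain:

  H_0: rank C_0 − rank ∂_1 = 4 − 3 = 1, and the invariant factors of ∂_1 are all 1, so H_0 ≅ Z.
  H_1: rank ker ∂_1 − rank ∂_2 = (4 − 3) − 0 = 1, and there is no ∂_2, so H_1 ≅ Z.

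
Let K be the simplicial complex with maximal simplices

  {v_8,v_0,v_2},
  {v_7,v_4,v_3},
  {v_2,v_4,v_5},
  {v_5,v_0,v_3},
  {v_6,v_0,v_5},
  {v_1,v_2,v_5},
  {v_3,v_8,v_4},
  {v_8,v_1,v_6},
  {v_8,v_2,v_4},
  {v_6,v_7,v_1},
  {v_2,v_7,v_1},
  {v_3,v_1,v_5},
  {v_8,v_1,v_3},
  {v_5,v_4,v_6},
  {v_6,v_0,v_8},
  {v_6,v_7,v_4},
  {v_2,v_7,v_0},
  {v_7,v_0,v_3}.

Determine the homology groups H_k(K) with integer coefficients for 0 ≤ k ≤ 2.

K has 9 vertices, 27 edges, 18 triangles.
rank ∂_0 = 0, rank ∂_1 = 8 ⇒ b_0 = 9 − 0 − 8 = 1; all invariant factors of ∂_1 are 1 so no torsion. So H_0 ≅ Z.
rank ∂_1 = 8, rank ∂_2 = 17 ⇒ b_1 = 27 − 8 − 17 = 2; all invariant factors of ∂_2 are 1 so no torsion. So H_1 ≅ Z^2.
rank ∂_2 = 17, rank ∂_3 = 0 ⇒ b_2 = 18 − 17 − 0 = 1. So H_2 ≅ Z.

H_0 ≅ Z,  H_1 ≅ Z^2,  H_2 ≅ Z.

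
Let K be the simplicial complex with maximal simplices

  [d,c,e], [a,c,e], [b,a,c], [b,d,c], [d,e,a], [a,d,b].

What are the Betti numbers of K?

b_0 = 1, b_1 = 0, b_2 = 1.

We work with the vertex ordering a < b < c < d < e. The simplices of K, each written with vertices in increasing order, are:

  0-simplices (5): a, b, c, d, e
  1-simplices (9): ab, ac, ad, ae, bc, bd, cd, ce, de
  2-simplices (6): abc, abd, ace, ade, bcd, cde

Hence C_0 ≅ Z^5, C_1 ≅ Z^9, C_2 ≅ Z^6.

Boundary ∂_1: C_1 → C_0 sends each edge [p,q] (with p < q) to q − p. For instance
  ∂de = e − d.
As a 5×9 matrix over Z this has rank 4, with invariant factors (1,1,1,1).

Boundary ∂_2: C_2 → C_1 maps a triangle to the signed sum of its edges. For instance
  ∂ace = ce − ae + ac,
  ∂cde = de − ce + cd.
The 9×6 boundary matrix has rank 5 and Smith normal form diag(1,1,1,1,1).

From H_k ≅ ker(∂_k) / im(∂_{k+1}) we obtain:

  H_0: rank C_0 − rank ∂_1 = 5 − 4 = 1, and the invariant factors of ∂_1 are all 1, so H_0 ≅ Z.
  H_1: rank ker ∂_1 − rank ∂_2 = (9 − 4) − 5 = 0, and the invariant factors of ∂_2 are all 1, so H_1 ≅ 0.
  H_2: rank ker ∂_2 − rank ∂_3 = (6 − 5) − 0 = 1, and there is no ∂_3, so H_2 ≅ Z.

Hence the Betti numbers are b_0 = 1, b_1 = 0, b_2 = 1.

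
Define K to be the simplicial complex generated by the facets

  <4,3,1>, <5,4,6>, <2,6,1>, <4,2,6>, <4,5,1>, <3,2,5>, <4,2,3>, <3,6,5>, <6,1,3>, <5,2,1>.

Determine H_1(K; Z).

Fix the vertex order 1 < 2 < 3 < 4 < 5 < 6 and write every simplex with vertices in increasing order. Then dim K = 2 and the simplices of K are:

  0-simplices (6): [1], [2], [3], [4], [5], [6]
  1-simplices (15): [1,2], [1,3], [1,4], [1,5], [1,6], [2,3], [2,4], [2,5], [2,6], [3,4], [3,5], [3,6], [4,5], [4,6], [5,6]
  2-simplices (10): [1,2,5], [1,2,6], [1,3,4], [1,3,6], [1,4,5], [2,3,4], [2,3,5], [2,4,6], [3,5,6], [4,5,6]

Hence C_0 ≅ Z^6, C_1 ≅ Z^15, C_2 ≅ Z^10.

Boundary ∂_1: C_1 → C_0 is given by ∂[p,q] = [q] − [p]. For instance
  ∂[1,3] = [3] − [1].
This gives a 6×15 integer matrix of rank 5; reducing to Smith normal form yields diagonal entries (1,1,1,1,1).

Boundary ∂_2: C_2 → C_1 sends each 2-simplex [p,q,r] to [q,r] − [p,r] + [p,q]. For instance
  ∂[1,2,6] = [2,6] − [1,6] + [1,2],
  ∂[2,4,6] = [4,6] − [2,6] + [2,4].
The 15×10 boundary matrix has rank 10 and Smith normal form diag(1,1,1,1,1,1,1,1,1,2).

Reading off H_k = ker ∂_k / im ∂_{k+1}:

  H_1: rank ker ∂_1 − rank ∂_2 = (15 − 5) − 10 = 0, and ∂_2 has invariant factor 2 > 1, so H_1 ≅ Z/2.

(K is a triangulation of the real projective plane RP^2.)

H_1 = Z/2.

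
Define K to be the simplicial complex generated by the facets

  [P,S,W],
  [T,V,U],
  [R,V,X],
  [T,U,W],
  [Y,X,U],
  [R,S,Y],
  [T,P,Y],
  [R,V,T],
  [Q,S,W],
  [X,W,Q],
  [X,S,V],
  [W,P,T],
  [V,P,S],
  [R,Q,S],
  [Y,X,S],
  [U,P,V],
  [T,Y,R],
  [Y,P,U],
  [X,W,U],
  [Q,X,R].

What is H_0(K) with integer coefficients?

K has 10 vertices, 30 edges, 20 triangles.
rank ∂_0 = 0, rank ∂_1 = 9 ⇒ b_0 = 10 − 0 − 9 = 1; all invariant factors of ∂_1 are 1 so no torsion. So H_0 = Z.

H_0 ≅ Z.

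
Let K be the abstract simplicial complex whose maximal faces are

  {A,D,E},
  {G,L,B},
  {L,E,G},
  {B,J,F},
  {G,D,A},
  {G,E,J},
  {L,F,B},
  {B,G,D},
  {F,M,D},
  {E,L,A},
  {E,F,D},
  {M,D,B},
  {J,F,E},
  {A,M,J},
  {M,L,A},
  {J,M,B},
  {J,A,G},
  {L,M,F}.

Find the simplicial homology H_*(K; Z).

H_0 = Z,  H_1 = Z ⊕ Z/2Z,  H_2 = 0.

K has 9 vertices, 27 edges, 18 triangles.
rank ∂_0 = 0, rank ∂_1 = 8 ⇒ b_0 = 9 − 0 − 8 = 1; all invariant factors of ∂_1 are 1 so no torsion. So H_0 ≅ Z.
rank ∂_1 = 8, rank ∂_2 = 18 ⇒ b_1 = 27 − 8 − 18 = 1; ∂_2 has invariant factor(s) [2] giving torsion. So H_1 ≅ Z ⊕ Z/2Z.
rank ∂_2 = 18, rank ∂_3 = 0 ⇒ b_2 = 18 − 18 − 0 = 0. So H_2 ≅ 0.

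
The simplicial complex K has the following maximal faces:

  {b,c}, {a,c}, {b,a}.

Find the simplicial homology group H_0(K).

We work with the vertex ordering a < b < c. The simplices of K, each written with vertices in increasing order, are:

  0-simplices (3): a, b, c
  1-simplices (3): ab, ac, bc

giving chain groups C_0 ≅ Z^3, C_1 ≅ Z^3.

Boundary ∂_1: C_1 → C_0 sends each edge [p,q] (with p < q) to q − p. For instance
  ∂ab = b − a.
The 3×3 boundary matrix has rank 2 and Smith normal form diag(1,1).

Computing H_k = (kernel of ∂_k) / (image of ∂_{k+1}):

  H_0: rank C_0 − rank ∂_1 = 3 − 2 = 1, and the invariant factors of ∂_1 are all 1, so H_0 ≅ Z.

(K is a triangulation of the circle S^1.)

H_0 = Z.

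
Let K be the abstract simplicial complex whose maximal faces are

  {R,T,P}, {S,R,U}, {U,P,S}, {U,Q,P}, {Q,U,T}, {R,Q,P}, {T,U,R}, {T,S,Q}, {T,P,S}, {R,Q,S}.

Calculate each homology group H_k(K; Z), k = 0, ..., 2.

H_0 = Z,  H_1 = Z/2,  H_2 = 0.

Take the total order P < Q < R < S < T < U on the vertex set. Then K (dimension 2) consists of the simplices:

  0-simplices (6): P, Q, R, S, T, U
  1-simplices (15): PQ, PR, PS, PT, PU, QR, QS, QT, QU, RS, RT, RU, ST, SU, TU
  2-simplices (10): PQR, PQU, PRT, PST, PSU, QRS, QST, QTU, RSU, RTU

so the chain groups are C_0 ≅ Z^6, C_1 ≅ Z^15, C_2 ≅ Z^10.

The boundary map ∂_1: C_1 → C_0 is given by ∂[p,q] = [q] − [p].
The resulting 6×15 matrix has rank 5, and its Smith normal form has invariant factors (1,1,1,1,1).

Boundary ∂_2: C_2 → C_1 maps a triangle to the signed sum of its edges. For instance
  ∂PRT = RT − PT + PR,
  ∂QST = ST − QT + QS.
The resulting 15×10 matrix has rank 10, and its Smith normal form has invariant factors (1,1,1,1,1,1,1,1,1,2).

From H_k ≅ ker(∂_k) / im(∂_{k+1}) we obtain:

  H_0: rank C_0 − rank ∂_1 = 6 − 5 = 1, and the invariant factors of ∂_1 are all 1, so H_0 = Z.
  H_1: rank ker ∂_1 − rank ∂_2 = (15 − 5) − 10 = 0, and ∂_2 has invariant factor 2 > 1, so H_1 = Z/2.
  H_2: rank ker ∂_2 − rank ∂_3 = (10 − 10) − 0 = 0, and there is no ∂_3, so H_2 = 0.

As a check, the Euler characteristic is 6 − 15 + 10 = 1, which agrees with 1 − 0 + 0 = 1.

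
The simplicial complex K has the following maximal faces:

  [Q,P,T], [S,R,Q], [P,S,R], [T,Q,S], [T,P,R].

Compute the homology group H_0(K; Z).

H_0 ≅ Z.

We work with the vertex ordering P < Q < R < S < T. The simplices of K, each written with vertices in increasing order, are:

  0-simplices (5): P, Q, R, S, T
  1-simplices (10): PQ, PR, PS, PT, QR, QS, QT, RS, RT, ST
  2-simplices (5): PQT, PRS, PRT, QRS, QST

giving chain groups C_0 ≅ Z^5, C_1 ≅ Z^10, C_2 ≅ Z^5.

The boundary map ∂_1: C_1 → C_0 is given by ∂[p,q] = [q] − [p].
As a 5×10 matrix over Z this has rank 4, with invariant factors (1,1,1,1).

The boundary map ∂_2: C_2 → C_1 acts by ∂[p,q,r] = [q,r] − [p,r] + [p,q]. For instance
  ∂PRS = RS − PS + PR,
  ∂PRT = RT − PT + PR.
As a 10×5 matrix over Z this has rank 5, with invariant factors (1,1,1,1,1).

Now H_k = ker ∂_k / im ∂_{k+1}, so:

  H_0: rank C_0 − rank ∂_1 = 5 − 4 = 1, and the invariant factors of ∂_1 are all 1, so H_0 = Z.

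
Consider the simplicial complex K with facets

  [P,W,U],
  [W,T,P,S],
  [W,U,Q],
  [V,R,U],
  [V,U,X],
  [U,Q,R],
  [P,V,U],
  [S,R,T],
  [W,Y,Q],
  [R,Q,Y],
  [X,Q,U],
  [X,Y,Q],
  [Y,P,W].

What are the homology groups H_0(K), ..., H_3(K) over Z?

K has 10 vertices, 25 edges, 16 triangles, 1 3-simplex.
rank ∂_0 = 0, rank ∂_1 = 9 ⇒ b_0 = 10 − 0 − 9 = 1; all invariant factors of ∂_1 are 1 so no torsion. So H_0 ≅ Z.
rank ∂_1 = 9, rank ∂_2 = 15 ⇒ b_1 = 25 − 9 − 15 = 1; all invariant factors of ∂_2 are 1 so no torsion. So H_1 ≅ Z.
rank ∂_2 = 15, rank ∂_3 = 1 ⇒ b_2 = 16 − 15 − 1 = 0; all invariant factors of ∂_3 are 1 so no torsion. So H_2 ≅ 0.
rank ∂_3 = 1, rank ∂_4 = 0 ⇒ b_3 = 1 − 1 − 0 = 0. So H_3 ≅ 0.

H_0 ≅ Z,  H_1 ≅ Z,  H_2 = 0,  H_3 = 0.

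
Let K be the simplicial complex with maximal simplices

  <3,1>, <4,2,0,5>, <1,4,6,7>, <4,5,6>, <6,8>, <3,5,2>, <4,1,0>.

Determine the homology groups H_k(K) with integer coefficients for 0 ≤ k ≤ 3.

H_0 ≅ Z,  H_1 ≅ Z,  H_2 = 0,  H_3 = 0.

Order the vertices as 0 < 1 < 2 < 3 < 4 < 5 < 6 < 7 < 8. Listing each simplex with vertices in this order, K has dimension 3 with simplices:

  0-simplices (9): [0], [1], [2], [3], [4], [5], [6], [7], [8]
  1-simplices (18): [0,1], [0,2], [0,4], [0,5], [1,3], [1,4], [1,6], [1,7], [2,3], [2,4], [2,5], [3,5], [4,5], [4,6], [4,7], [5,6], [6,7], [6,8]
  2-simplices (11): [0,1,4], [0,2,4], [0,2,5], [0,4,5], [1,4,6], [1,4,7], [1,6,7], [2,3,5], [2,4,5], [4,5,6], [4,6,7]
  3-simplices (2): [0,2,4,5], [1,4,6,7]

Hence C_0 ≅ Z^9, C_1 ≅ Z^18, C_2 ≅ Z^11, C_3 ≅ Z^2.

The boundary map ∂_1: C_1 → C_0 sends each edge [p,q] (with p < q) to q − p.
The 9×18 boundary matrix has rank 8 and Smith normal form diag(1,1,1,1,1,1,1,1).

∂_2: C_2 → C_1 acts by ∂[p,q,r] = [q,r] − [p,r] + [p,q]. For instance
  ∂[0,4,5] = [4,5] − [0,5] + [0,4],
  ∂[0,1,4] = [1,4] − [0,4] + [0,1].
The resulting 18×11 matrix has rank 9, and its Smith normal form has invariant factors (1,1,1,1,1,1,1,1,1).

Boundary ∂_3: C_3 → C_2 sends each 3-simplex σ to the alternating sum Σ_i (−1)^i (σ with its i-th vertex removed). For instance
  ∂[1,4,6,7] = [4,6,7] − [1,6,7] + [1,4,7] − [1,4,6],
  ∂[0,2,4,5] = [2,4,5] − [0,4,5] + [0,2,5] − [0,2,4].
The 11×2 boundary matrix has rank 2 and Smith normal form diag(1,1).

From H_k ≅ ker(∂_k) / im(∂_{k+1}) we obtain:

  H_0: rank C_0 − rank ∂_1 = 9 − 8 = 1, and the invariant factors of ∂_1 are all 1, so H_0 = Z.
  H_1: rank ker ∂_1 − rank ∂_2 = (18 − 8) − 9 = 1, and the invariant factors of ∂_2 are all 1, so H_1 = Z.
  H_2: rank ker ∂_2 − rank ∂_3 = (11 − 9) − 2 = 0, and the invariant factors of ∂_3 are all 1, so H_2 = 0.
  H_3: rank ker ∂_3 − rank ∂_4 = (2 − 2) − 0 = 0, and there is no ∂_4, so H_3 = 0.

As a check, the Euler characteristic is 9 − 18 + 11 − 2 = 0, which agrees with 1 − 1 + 0 − 0 = 0.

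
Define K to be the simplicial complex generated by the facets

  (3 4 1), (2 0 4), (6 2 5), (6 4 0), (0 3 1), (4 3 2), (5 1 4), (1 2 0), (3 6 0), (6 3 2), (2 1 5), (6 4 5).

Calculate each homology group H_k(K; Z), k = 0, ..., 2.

H_0 ≅ Z,  H_1 ≅ Z/2,  H_2 = 0.

We work with the vertex ordering 0 < 1 < 2 < 3 < 4 < 5 < 6. The simplices of K, each written with vertices in increasing order, are:

  0-simplices (7): [0], [1], [2], [3], [4], [5], [6]
  1-simplices (18): [0,1], [0,2], [0,3], [0,4], [0,6], [1,2], [1,3], [1,4], [1,5], [2,3], [2,4], [2,5], [2,6], [3,4], [3,6], [4,5], [4,6], [5,6]
  2-simplices (12): [0,1,2], [0,1,3], [0,2,4], [0,3,6], [0,4,6], [1,2,5], [1,3,4], [1,4,5], [2,3,4], [2,3,6], [2,5,6], [4,5,6]

Hence C_0 ≅ Z^7, C_1 ≅ Z^18, C_2 ≅ Z^12.

∂_1: C_1 → C_0 maps an edge to its endpoints' difference, ∂[p,q] = q − p.
This gives a 7×18 integer matrix of rank 6; reducing to Smith normal form yields diagonal entries (1,1,1,1,1,1).

The boundary map ∂_2: C_2 → C_1 acts by ∂[p,q,r] = [q,r] − [p,r] + [p,q]. For instance
  ∂[2,3,6] = [3,6] − [2,6] + [2,3],
  ∂[4,5,6] = [5,6] − [4,6] + [4,5].
The resulting 18×12 matrix has rank 12, and its Smith normal form has invariant factors (1,1,1,1,1,1,1,1,1,1,1,2).

Reading off H_k = ker ∂_k / im ∂_{k+1}:

  H_0: rank C_0 − rank ∂_1 = 7 − 6 = 1, and the invariant factors of ∂_1 are all 1, so H_0 ≅ Z.
  H_1: rank ker ∂_1 − rank ∂_2 = (18 − 6) − 12 = 0, and ∂_2 has invariant factor 2 > 1, so H_1 ≅ Z/2.
  H_2: rank ker ∂_2 − rank ∂_3 = (12 − 12) − 0 = 0, and there is no ∂_3, so H_2 ≅ 0.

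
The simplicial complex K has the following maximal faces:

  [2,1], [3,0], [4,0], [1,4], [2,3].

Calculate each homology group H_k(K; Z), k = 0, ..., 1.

We work with the vertex ordering 0 < 1 < 2 < 3 < 4. The simplices of K, each written with vertices in increasing order, are:

  0-simplices (5): [0], [1], [2], [3], [4]
  1-simplices (5): [0,3], [0,4], [1,2], [1,4], [2,3]

Hence C_0 ≅ Z^5, C_1 ≅ Z^5.

Boundary ∂_1: C_1 → C_0 maps an edge to its endpoints' difference, ∂[p,q] = q − p. For instance
  ∂[1,2] = [2] − [1].
The 5×5 boundary matrix has rank 4 and Smith normal form diag(1,1,1,1).

From H_k ≅ ker(∂_k) / im(∂_{k+1}) we obtain:

  H_0: rank C_0 − rank ∂_1 = 5 − 4 = 1, and the invariant factors of ∂_1 are all 1, so H_0 ≅ Z.
  H_1: rank ker ∂_1 − rank ∂_2 = (5 − 4) − 0 = 1, and there is no ∂_2, so H_1 ≅ Z.

(K is a triangulation of the circle S^1.)

H_0 ≅ Z,  H_1 ≅ Z.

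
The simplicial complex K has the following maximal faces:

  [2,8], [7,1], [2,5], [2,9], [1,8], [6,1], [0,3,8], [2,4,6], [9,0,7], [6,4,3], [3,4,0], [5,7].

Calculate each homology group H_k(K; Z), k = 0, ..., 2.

We work with the vertex ordering 0 < 1 < 2 < 3 < 4 < 5 < 6 < 7 < 8 < 9. The simplices of K, each written with vertices in increasing order, are:

  0-simplices (10): [0], [1], [2], [3], [4], [5], [6], [7], [8], [9]
  1-simplices (19): [0,3], [0,4], [0,7], [0,8], [0,9], [1,6], [1,7], [1,8], [2,4], [2,5], [2,6], [2,8], [2,9], [3,4], [3,6], [3,8], [4,6], [5,7], [7,9]
  2-simplices (5): [0,3,4], [0,3,8], [0,7,9], [2,4,6], [3,4,6]

so the chain groups are C_0 ≅ Z^10, C_1 ≅ Z^19, C_2 ≅ Z^5.

∂_1: C_1 → C_0 sends each edge [p,q] (with p < q) to q − p. For instance
  ∂[3,6] = [6] − [3].
The resulting 10×19 matrix has rank 9, and its Smith normal form has invariant factors (1,1,1,1,1,1,1,1,1).

Boundary ∂_2: C_2 → C_1 acts by ∂[p,q,r] = [q,r] − [p,r] + [p,q]. For instance
  ∂[0,7,9] = [7,9] − [0,9] + [0,7],
  ∂[2,4,6] = [4,6] − [2,6] + [2,4].
As a 19×5 matrix over Z this has rank 5, with invariant factors (1,1,1,1,1).

From H_k ≅ ker(∂_k) / im(∂_{k+1}) we obtain:

  H_0: rank C_0 − rank ∂_1 = 10 − 9 = 1, and the invariant factors of ∂_1 are all 1, so H_0 = Z.
  H_1: rank ker ∂_1 − rank ∂_2 = (19 − 9) − 5 = 5, and the invariant factors of ∂_2 are all 1, so H_1 = Z^5.
  H_2: rank ker ∂_2 − rank ∂_3 = (5 − 5) − 0 = 0, and there is no ∂_3, so H_2 = 0.

As a check, the Euler characteristic is 10 − 19 + 5 = -4, which agrees with 1 − 5 + 0 = -4.

H_0 ≅ Z,  H_1 ≅ Z^5,  H_2 = 0.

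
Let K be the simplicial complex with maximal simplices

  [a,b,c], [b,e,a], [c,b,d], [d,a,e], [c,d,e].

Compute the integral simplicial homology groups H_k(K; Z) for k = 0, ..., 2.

H_0 = Z,  H_1 = Z,  H_2 = 0.

Order the vertices as a < b < c < d < e. Listing each simplex with vertices in this order, K has dimension 2 with simplices:

  0-simplices (5): a, b, c, d, e
  1-simplices (10): ab, ac, ad, ae, bc, bd, be, cd, ce, de
  2-simplices (5): abc, abe, ade, bcd, cde

giving chain groups C_0 ≅ Z^5, C_1 ≅ Z^10, C_2 ≅ Z^5.

∂_1: C_1 → C_0 maps an edge to its endpoints' difference, ∂[p,q] = q − p. For instance
  ∂ad = d − a.
The 5×10 boundary matrix has rank 4 and Smith normal form diag(1,1,1,1).

Boundary ∂_2: C_2 → C_1 acts by ∂[p,q,r] = [q,r] − [p,r] + [p,q]. For instance
  ∂cde = de − ce + cd,
  ∂abc = bc − ac + ab.
The resulting 10×5 matrix has rank 5, and its Smith normal form has invariant factors (1,1,1,1,1).

Computing H_k = (kernel of ∂_k) / (image of ∂_{k+1}):

  H_0: rank C_0 − rank ∂_1 = 5 − 4 = 1, and the invariant factors of ∂_1 are all 1, so H_0 = Z.
  H_1: rank ker ∂_1 − rank ∂_2 = (10 − 4) − 5 = 1, and the invariant factors of ∂_2 are all 1, so H_1 = Z.
  H_2: rank ker ∂_2 − rank ∂_3 = (5 − 5) − 0 = 0, and there is no ∂_3, so H_2 = 0.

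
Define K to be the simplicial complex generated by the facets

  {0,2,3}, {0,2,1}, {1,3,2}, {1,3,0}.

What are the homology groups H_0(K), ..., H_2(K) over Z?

Fix the vertex order 0 < 1 < 2 < 3 and write every simplex with vertices in increasing order. Then dim K = 2 and the simplices of K are:

  0-simplices (4): [0], [1], [2], [3]
  1-simplices (6): [0,1], [0,2], [0,3], [1,2], [1,3], [2,3]
  2-simplices (4): [0,1,2], [0,1,3], [0,2,3], [1,2,3]

giving chain groups C_0 ≅ Z^4, C_1 ≅ Z^6, C_2 ≅ Z^4.

The boundary map ∂_1: C_1 → C_0 is given by ∂[p,q] = [q] − [p]. For instance
  ∂[1,3] = [3] − [1].
As a 4×6 matrix over Z this has rank 3, with invariant factors (1,1,1).

The boundary map ∂_2: C_2 → C_1 maps a triangle to the signed sum of its edges. For instance
  ∂[0,1,3] = [1,3] − [0,3] + [0,1],
  ∂[1,2,3] = [2,3] − [1,3] + [1,2].
As a 6×4 matrix over Z this has rank 3, with invariant factors (1,1,1).

From H_k ≅ ker(∂_k) / im(∂_{k+1}) we obtain:

  H_0: rank C_0 − rank ∂_1 = 4 − 3 = 1, and the invariant factors of ∂_1 are all 1, so H_0 ≅ Z.
  H_1: rank ker ∂_1 − rank ∂_2 = (6 − 3) − 3 = 0, and the invariant factors of ∂_2 are all 1, so H_1 ≅ 0.
  H_2: rank ker ∂_2 − rank ∂_3 = (4 − 3) − 0 = 1, and there is no ∂_3, so H_2 ≅ Z.

H_0 = Z,  H_1 = 0,  H_2 = Z.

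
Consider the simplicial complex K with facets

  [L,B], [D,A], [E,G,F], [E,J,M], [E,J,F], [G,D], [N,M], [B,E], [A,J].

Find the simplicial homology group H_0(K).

H_0 ≅ Z.

K has 10 vertices, 13 edges, 3 triangles.
rank ∂_0 = 0, rank ∂_1 = 9 ⇒ b_0 = 10 − 0 − 9 = 1; all invariant factors of ∂_1 are 1 so no torsion. So H_0 = Z.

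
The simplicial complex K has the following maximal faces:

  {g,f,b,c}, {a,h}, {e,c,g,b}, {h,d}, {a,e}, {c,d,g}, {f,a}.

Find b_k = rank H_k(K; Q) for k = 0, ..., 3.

b_0 = 1, b_1 = 2, b_2 = 0, b_3 = 0.

Fix the vertex order a < b < c < d < e < f < g < h and write every simplex with vertices in increasing order. Then dim K = 3 and the simplices of K are:

  0-simplices (8): a, b, c, d, e, f, g, h
  1-simplices (15): ae, af, ah, bc, be, bf, bg, cd, ce, cf, cg, dg, dh, eg, fg
  2-simplices (8): bce, bcf, bcg, beg, bfg, cdg, ceg, cfg
  3-simplices (2): bceg, bcfg

giving chain groups C_0 ≅ Z^8, C_1 ≅ Z^15, C_2 ≅ Z^8, C_3 ≅ Z^2.

∂_1: C_1 → C_0 maps an edge to its endpoints' difference, ∂[p,q] = q − p.
This gives a 8×15 integer matrix of rank 7; reducing to Smith normal form yields diagonal entries (1,1,1,1,1,1,1).

The boundary map ∂_2: C_2 → C_1 maps a triangle to the signed sum of its edges. For instance
  ∂bfg = fg − bg + bf,
  ∂beg = eg − bg + be.
The resulting 15×8 matrix has rank 6, and its Smith normal form has invariant factors (1,1,1,1,1,1).

Boundary ∂_3: C_3 → C_2 sends each 3-simplex σ to the alternating sum Σ_i (−1)^i (σ with its i-th vertex removed). For instance
  ∂bceg = ceg − beg + bcg − bce,
  ∂bcfg = cfg − bfg + bcg − bcf.
The resulting 8×2 matrix has rank 2, and its Smith normal form has invariant factors (1,1).

Reading off H_k = ker ∂_k / im ∂_{k+1}:

  H_0: rank C_0 − rank ∂_1 = 8 − 7 = 1, and the invariant factors of ∂_1 are all 1, so H_0 ≅ Z.
  H_1: rank ker ∂_1 − rank ∂_2 = (15 − 7) − 6 = 2, and the invariant factors of ∂_2 are all 1, so H_1 ≅ Z^2.
  H_2: rank ker ∂_2 − rank ∂_3 = (8 − 6) − 2 = 0, and the invariant factors of ∂_3 are all 1, so H_2 ≅ 0.
  H_3: rank ker ∂_3 − rank ∂_4 = (2 − 2) − 0 = 0, and there is no ∂_4, so H_3 ≅ 0.

As a check, the Euler characteristic is 8 − 15 + 8 − 2 = -1, which agrees with 1 − 2 + 0 − 0 = -1.

Hence the Betti numbers are b_0 = 1, b_1 = 2, b_2 = 0, b_3 = 0.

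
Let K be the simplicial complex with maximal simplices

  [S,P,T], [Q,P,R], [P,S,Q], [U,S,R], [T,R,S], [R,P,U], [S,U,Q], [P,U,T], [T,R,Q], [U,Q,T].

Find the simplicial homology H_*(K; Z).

Take the total order P < Q < R < S < T < U on the vertex set. Then K (dimension 2) consists of the simplices:

  0-simplices (6): P, Q, R, S, T, U
  1-simplices (15): PQ, PR, PS, PT, PU, QR, QS, QT, QU, RS, RT, RU, ST, SU, TU
  2-simplices (10): PQR, PQS, PRU, PST, PTU, QRT, QSU, QTU, RST, RSU

Hence C_0 ≅ Z^6, C_1 ≅ Z^15, C_2 ≅ Z^10.

Boundary ∂_1: C_1 → C_0 is given by ∂[p,q] = [q] − [p]. For instance
  ∂ST = T − S.
As a 6×15 matrix over Z this has rank 5, with invariant factors (1,1,1,1,1).

Boundary ∂_2: C_2 → C_1 acts by ∂[p,q,r] = [q,r] − [p,r] + [p,q]. For instance
  ∂PQS = QS − PS + PQ,
  ∂PRU = RU − PU + PR.
The resulting 15×10 matrix has rank 10, and its Smith normal form has invariant factors (1,1,1,1,1,1,1,1,1,2).

Computing H_k = (kernel of ∂_k) / (image of ∂_{k+1}):

  H_0: rank C_0 − rank ∂_1 = 6 − 5 = 1, and the invariant factors of ∂_1 are all 1, so H_0 = Z.
  H_1: rank ker ∂_1 − rank ∂_2 = (15 − 5) − 10 = 0, and ∂_2 has invariant factor 2 > 1, so H_1 = Z_2.
  H_2: rank ker ∂_2 − rank ∂_3 = (10 − 10) − 0 = 0, and there is no ∂_3, so H_2 = 0.

H_0 ≅ Z,  H_1 ≅ Z_2,  H_2 = 0.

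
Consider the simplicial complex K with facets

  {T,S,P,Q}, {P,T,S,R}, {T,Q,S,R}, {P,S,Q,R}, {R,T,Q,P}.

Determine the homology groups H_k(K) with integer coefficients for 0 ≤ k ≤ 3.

H_0 = Z,  H_1 = 0,  H_2 = 0,  H_3 = Z.

K has 5 vertices, 10 edges, 10 triangles, 5 3-simplices.
rank ∂_0 = 0, rank ∂_1 = 4 ⇒ b_0 = 5 − 0 − 4 = 1; all invariant factors of ∂_1 are 1 so no torsion. So H_0 = Z.
rank ∂_1 = 4, rank ∂_2 = 6 ⇒ b_1 = 10 − 4 − 6 = 0; all invariant factors of ∂_2 are 1 so no torsion. So H_1 = 0.
rank ∂_2 = 6, rank ∂_3 = 4 ⇒ b_2 = 10 − 6 − 4 = 0; all invariant factors of ∂_3 are 1 so no torsion. So H_2 = 0.
rank ∂_3 = 4, rank ∂_4 = 0 ⇒ b_3 = 5 − 4 − 0 = 1. So H_3 = Z.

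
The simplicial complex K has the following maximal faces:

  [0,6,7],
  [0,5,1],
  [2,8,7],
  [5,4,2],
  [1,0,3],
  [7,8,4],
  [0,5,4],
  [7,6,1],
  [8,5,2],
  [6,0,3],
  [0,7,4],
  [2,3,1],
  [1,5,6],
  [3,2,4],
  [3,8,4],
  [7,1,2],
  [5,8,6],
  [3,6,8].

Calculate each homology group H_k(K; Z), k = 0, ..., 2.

Fix the vertex order 0 < 1 < 2 < 3 < 4 < 5 < 6 < 7 < 8 and write every simplex with vertices in increasing order. Then dim K = 2 and the simplices of K are:

  0-simplices (9): [0], [1], [2], [3], [4], [5], [6], [7], [8]
  1-simplices (27): (27 of them)
  2-simplices (18): [0,1,3], [0,1,5], [0,3,6], [0,4,5], [0,4,7], [0,6,7], [1,2,3], [1,2,7], [1,5,6], [1,6,7], [2,3,4], [2,4,5], [2,5,8], [2,7,8], [3,4,8], [3,6,8], [4,7,8], [5,6,8]

Hence C_0 ≅ Z^9, C_1 ≅ Z^27, C_2 ≅ Z^18.

Boundary ∂_1: C_1 → C_0 sends each edge [p,q] (with p < q) to q − p.
The resulting 9×27 matrix has rank 8, and its Smith normal form has invariant factors (1,1,1,1,1,1,1,1).

Boundary ∂_2: C_2 → C_1 maps a triangle to the signed sum of its edges. For instance
  ∂[1,2,7] = [2,7] − [1,7] + [1,2],
  ∂[0,6,7] = [6,7] − [0,7] + [0,6].
The 27×18 boundary matrix has rank 18 and Smith normal form diag(1,1,1,1,1,1,1,1,1,1,1,1,1,1,1,1,1,2).

Now H_k = ker ∂_k / im ∂_{k+1}, so:

  H_0: rank C_0 − rank ∂_1 = 9 − 8 = 1, and the invariant factors of ∂_1 are all 1, so H_0 = Z.
  H_1: rank ker ∂_1 − rank ∂_2 = (27 − 8) − 18 = 1, and ∂_2 has invariant factor 2 > 1, so H_1 = Z ⊕ Z/2Z.
  H_2: rank ker ∂_2 − rank ∂_3 = (18 − 18) − 0 = 0, and there is no ∂_3, so H_2 = 0.

H_0 = Z,  H_1 = Z ⊕ Z/2Z,  H_2 = 0.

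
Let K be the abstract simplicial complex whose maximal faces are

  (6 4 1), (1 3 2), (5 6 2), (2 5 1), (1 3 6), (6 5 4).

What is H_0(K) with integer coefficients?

Order the vertices as 1 < 2 < 3 < 4 < 5 < 6. Listing each simplex with vertices in this order, K has dimension 2 with simplices:

  0-simplices (6): [1], [2], [3], [4], [5], [6]
  1-simplices (12): [1,2], [1,3], [1,4], [1,5], [1,6], [2,3], [2,5], [2,6], [3,6], [4,5], [4,6], [5,6]
  2-simplices (6): [1,2,3], [1,2,5], [1,3,6], [1,4,6], [2,5,6], [4,5,6]

giving chain groups C_0 ≅ Z^6, C_1 ≅ Z^12, C_2 ≅ Z^6.

Boundary ∂_1: C_1 → C_0 maps an edge to its endpoints' difference, ∂[p,q] = q − p. For instance
  ∂[1,5] = [5] − [1].
The 6×12 boundary matrix has rank 5 and Smith normal form diag(1,1,1,1,1).

The boundary map ∂_2: C_2 → C_1 sends each 2-simplex [p,q,r] to [q,r] − [p,r] + [p,q]. For instance
  ∂[4,5,6] = [5,6] − [4,6] + [4,5],
  ∂[1,2,5] = [2,5] − [1,5] + [1,2].
As a 12×6 matrix over Z this has rank 6, with invariant factors (1,1,1,1,1,1).

Now H_k = ker ∂_k / im ∂_{k+1}, so:

  H_0: rank C_0 − rank ∂_1 = 6 − 5 = 1, and the invariant factors of ∂_1 are all 1, so H_0 ≅ Z.

(K is a triangulation of the cylinder S^1 x I.)

H_0 = Z.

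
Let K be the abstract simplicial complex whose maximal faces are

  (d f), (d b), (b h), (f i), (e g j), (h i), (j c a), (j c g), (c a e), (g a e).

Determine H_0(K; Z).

Take the total order a < b < c < d < e < f < g < h < i < j on the vertex set. Then K (dimension 2) consists of the simplices:

  0-simplices (10): a, b, c, d, e, f, g, h, i, j
  1-simplices (15): ac, ae, ag, aj, bd, bh, ce, cg, cj, df, eg, ej, fi, gj, hi
  2-simplices (5): ace, acj, aeg, cgj, egj

giving chain groups C_0 ≅ Z^10, C_1 ≅ Z^15, C_2 ≅ Z^5.

∂_1: C_1 → C_0 sends each edge [p,q] (with p < q) to q − p.
The 10×15 boundary matrix has rank 8 and Smith normal form diag(1,1,1,1,1,1,1,1).

The boundary map ∂_2: C_2 → C_1 acts by ∂[p,q,r] = [q,r] − [p,r] + [p,q]. For instance
  ∂egj = gj − ej + eg,
  ∂cgj = gj − cj + cg.
The resulting 15×5 matrix has rank 5, and its Smith normal form has invariant factors (1,1,1,1,1).

From H_k ≅ ker(∂_k) / im(∂_{k+1}) we obtain:

  H_0: rank C_0 − rank ∂_1 = 10 − 8 = 2, and the invariant factors of ∂_1 are all 1, so H_0 = Z^2.

(K is a triangulation of the disjoint union of the circle S^1 and the Möbius band.)

H_0 ≅ Z^2.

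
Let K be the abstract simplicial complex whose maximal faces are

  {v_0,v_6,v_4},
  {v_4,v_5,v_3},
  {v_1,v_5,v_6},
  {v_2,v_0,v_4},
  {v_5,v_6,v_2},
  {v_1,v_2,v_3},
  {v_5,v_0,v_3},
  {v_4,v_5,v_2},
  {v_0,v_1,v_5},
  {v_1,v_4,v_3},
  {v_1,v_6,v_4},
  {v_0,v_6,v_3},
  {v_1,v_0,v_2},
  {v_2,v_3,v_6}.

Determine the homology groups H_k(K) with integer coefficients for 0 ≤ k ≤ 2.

H_0 ≅ Z,  H_1 ≅ Z^2,  H_2 ≅ Z.

Take the total order v_0 < v_1 < v_2 < v_3 < v_4 < v_5 < v_6 on the vertex set. Then K (dimension 2) consists of the simplices:

  0-simplices (7): [v_0], [v_1], [v_2], [v_3], [v_4], [v_5], [v_6]
  1-simplices (21): (21 of them)
  2-simplices (14): (14 of them)

so the chain groups are C_0 ≅ Z^7, C_1 ≅ Z^21, C_2 ≅ Z^14.

Boundary ∂_1: C_1 → C_0 sends each edge [p,q] (with p < q) to q − p.
As a 7×21 matrix over Z this has rank 6, with invariant factors (1,1,1,1,1,1).

The boundary map ∂_2: C_2 → C_1 acts by ∂[p,q,r] = [q,r] − [p,r] + [p,q]. For instance
  ∂[v_0,v_1,v_5] = [v_1,v_5] − [v_0,v_5] + [v_0,v_1],
  ∂[v_0,v_1,v_2] = [v_1,v_2] − [v_0,v_2] + [v_0,v_1].
As a 21×14 matrix over Z this has rank 13, with invariant factors (1,1,1,1,1,1,1,1,1,1,1,1,1).

From H_k ≅ ker(∂_k) / im(∂_{k+1}) we obtain:

  H_0: rank C_0 − rank ∂_1 = 7 − 6 = 1, and the invariant factors of ∂_1 are all 1, so H_0 = Z.
  H_1: rank ker ∂_1 − rank ∂_2 = (21 − 6) − 13 = 2, and the invariant factors of ∂_2 are all 1, so H_1 = Z^2.
  H_2: rank ker ∂_2 − rank ∂_3 = (14 − 13) − 0 = 1, and there is no ∂_3, so H_2 = Z.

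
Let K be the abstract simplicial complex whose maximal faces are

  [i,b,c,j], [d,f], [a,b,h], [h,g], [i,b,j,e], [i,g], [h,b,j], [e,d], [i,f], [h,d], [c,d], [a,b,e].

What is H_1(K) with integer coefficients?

Fix the vertex order a < b < c < d < e < f < g < h < i < j and write every simplex with vertices in increasing order. Then dim K = 3 and the simplices of K are:

  0-simplices (10): a, b, c, d, e, f, g, h, i, j
  1-simplices (21): ab, ae, ah, bc, be, bh, bi, bj, cd, ci, cj, de, df, dh, ei, ej, fi, gh, gi, hj, ij
  2-simplices (10): abe, abh, bci, bcj, bei, bej, bhj, bij, cij, eij
  3-simplices (2): bcij, beij

so the chain groups are C_0 ≅ Z^10, C_1 ≅ Z^21, C_2 ≅ Z^10, C_3 ≅ Z^2.

Boundary ∂_1: C_1 → C_0 is given by ∂[p,q] = [q] − [p].
The 10×21 boundary matrix has rank 9 and Smith normal form diag(1,1,1,1,1,1,1,1,1).

The boundary map ∂_2: C_2 → C_1 acts by ∂[p,q,r] = [q,r] − [p,r] + [p,q]. For instance
  ∂bcj = cj − bj + bc,
  ∂bei = ei − bi + be.
The resulting 21×10 matrix has rank 8, and its Smith normal form has invariant factors (1,1,1,1,1,1,1,1).

Boundary ∂_3: C_3 → C_2 sends each 3-simplex σ to the alternating sum Σ_i (−1)^i (σ with its i-th vertex removed). For instance
  ∂beij = eij − bij + bej − bei,
  ∂bcij = cij − bij + bcj − bci.
The resulting 10×2 matrix has rank 2, and its Smith normal form has invariant factors (1,1).

From H_k ≅ ker(∂_k) / im(∂_{k+1}) we obtain:

  H_1: rank ker ∂_1 − rank ∂_2 = (21 − 9) − 8 = 4, and the invariant factors of ∂_2 are all 1, so H_1 = Z^4.

H_1 = Z^4.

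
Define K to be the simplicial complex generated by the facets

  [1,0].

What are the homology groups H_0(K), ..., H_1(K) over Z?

H_0 ≅ Z,  H_1 = 0.

Fix the vertex order 0 < 1 and write every simplex with vertices in increasing order. Then dim K = 1 and the simplices of K are:

  0-simplices (2): [0], [1]
  1-simplices (1): [0,1]

so the chain groups are C_0 ≅ Z^2, C_1 ≅ Z^1.

The boundary map ∂_1: C_1 → C_0 is given by ∂[p,q] = [q] − [p]. For instance
  ∂[0,1] = [1] − [0].
The 2×1 boundary matrix has rank 1 and Smith normal form diag(1).

Computing H_k = (kernel of ∂_k) / (image of ∂_{k+1}):

  H_0: rank C_0 − rank ∂_1 = 2 − 1 = 1, and the invariant factors of ∂_1 are all 1, so H_0 = Z.
  H_1: rank ker ∂_1 − rank ∂_2 = (1 − 1) − 0 = 0, and there is no ∂_2, so H_1 = 0.

(K is a triangulation of the 1-simplex.)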